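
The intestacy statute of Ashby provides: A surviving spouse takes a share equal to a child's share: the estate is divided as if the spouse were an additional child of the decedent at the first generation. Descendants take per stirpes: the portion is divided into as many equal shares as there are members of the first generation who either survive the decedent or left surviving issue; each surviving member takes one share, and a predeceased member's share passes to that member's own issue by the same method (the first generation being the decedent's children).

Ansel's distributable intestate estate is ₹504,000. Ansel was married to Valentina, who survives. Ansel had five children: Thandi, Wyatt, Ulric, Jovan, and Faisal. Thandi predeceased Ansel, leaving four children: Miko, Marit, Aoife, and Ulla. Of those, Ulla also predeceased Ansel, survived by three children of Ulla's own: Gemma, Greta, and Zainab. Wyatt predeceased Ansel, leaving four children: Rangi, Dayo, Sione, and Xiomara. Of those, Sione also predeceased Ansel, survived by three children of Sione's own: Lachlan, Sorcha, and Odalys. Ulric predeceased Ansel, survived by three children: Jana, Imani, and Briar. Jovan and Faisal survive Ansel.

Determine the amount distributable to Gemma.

Gemma receives ₹7,000.

The spouse counts as an additional share at the children's level, so there are 6 primary shares of ₹84,000. Valentina takes one such share (₹84,000).
The children's combined portion (₹420,000) is divided into 5 shares of ₹84,000: Jovan and Faisal each take ₹84,000; Thandi's ₹84,000 share passes to Thandi's issue; Wyatt's ₹84,000 share passes to Wyatt's issue; Ulric's ₹84,000 share passes to Ulric's issue.
Thandi's share (₹84,000) is divided into 4 shares of ₹21,000: Miko, Marit, and Aoife each take ₹21,000; Ulla's ₹21,000 share passes to Ulla's issue.
Ulla's share (₹21,000) is divided into 3 shares of ₹7,000: Gemma, Greta, and Zainab each take ₹7,000.
Wyatt's share (₹84,000) is divided into 4 shares of ₹21,000: Rangi, Dayo, and Xiomara each take ₹21,000; Sione's ₹21,000 share passes to Sione's issue.
Sione's share (₹21,000) is divided into 3 shares of ₹7,000: Lachlan, Sorcha, and Odalys each take ₹7,000.
Ulric's share (₹84,000) is divided into 3 shares of ₹28,000: Jana, Imani, and Briar each take ₹28,000.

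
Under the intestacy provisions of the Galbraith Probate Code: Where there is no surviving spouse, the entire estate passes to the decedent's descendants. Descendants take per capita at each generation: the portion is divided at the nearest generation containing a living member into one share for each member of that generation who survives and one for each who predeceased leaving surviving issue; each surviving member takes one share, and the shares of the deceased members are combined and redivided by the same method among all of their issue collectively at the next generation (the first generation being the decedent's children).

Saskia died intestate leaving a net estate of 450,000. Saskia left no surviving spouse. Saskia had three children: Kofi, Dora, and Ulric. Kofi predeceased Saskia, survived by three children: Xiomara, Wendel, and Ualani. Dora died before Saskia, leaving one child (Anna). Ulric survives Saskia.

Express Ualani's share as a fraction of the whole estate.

Ualani receives 1/6 of the estate.

The entire 450,000 passes to the descendants.
That amount (450,000) is divided at the children's generation into 3 shares of 150,000. Ulric takes 150,000. The 2 shares of the deceased (Kofi and Dora) are combined into a pool of 300,000.
That pool (300,000) is divided at the grandchildren's generation equally among Xiomara, Wendel, Ualani, and Anna: 75,000 each.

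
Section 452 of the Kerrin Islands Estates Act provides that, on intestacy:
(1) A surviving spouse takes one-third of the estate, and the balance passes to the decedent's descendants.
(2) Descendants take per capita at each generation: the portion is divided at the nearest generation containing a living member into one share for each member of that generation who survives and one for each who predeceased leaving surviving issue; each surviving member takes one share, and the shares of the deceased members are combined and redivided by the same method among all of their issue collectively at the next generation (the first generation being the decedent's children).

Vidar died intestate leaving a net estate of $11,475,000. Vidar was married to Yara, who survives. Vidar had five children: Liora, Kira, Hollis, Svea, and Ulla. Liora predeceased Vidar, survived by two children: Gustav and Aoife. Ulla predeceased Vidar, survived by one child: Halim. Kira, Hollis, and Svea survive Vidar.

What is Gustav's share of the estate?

Yara takes one-third of $11,475,000 = $3,825,000. The remaining $7,650,000 passes to the descendants.
The descendants' portion ($7,650,000) is divided at the children's generation into 5 shares of $1,530,000. Kira, Hollis, and Svea each take $1,530,000. The 2 shares of the deceased (Liora and Ulla) are combined into a pool of $3,060,000.
That pool ($3,060,000) is divided at the grandchildren's generation equally among Gustav, Aoife, and Halim: $1,020,000 each.

Gustav receives $1,020,000.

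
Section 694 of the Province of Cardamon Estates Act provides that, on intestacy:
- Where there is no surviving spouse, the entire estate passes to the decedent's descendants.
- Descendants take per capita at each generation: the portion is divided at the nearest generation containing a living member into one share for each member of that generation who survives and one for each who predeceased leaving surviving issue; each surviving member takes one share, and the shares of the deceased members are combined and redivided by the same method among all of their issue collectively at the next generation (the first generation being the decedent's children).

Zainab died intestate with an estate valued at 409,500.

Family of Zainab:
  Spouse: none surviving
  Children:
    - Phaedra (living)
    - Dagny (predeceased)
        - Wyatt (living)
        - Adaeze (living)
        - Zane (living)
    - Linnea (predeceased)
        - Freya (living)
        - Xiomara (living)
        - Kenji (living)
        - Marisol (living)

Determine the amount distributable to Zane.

The entire 409,500 passes to the descendants.
That amount (409,500) is divided at the children's generation into 3 shares of 136,500. Phaedra takes 136,500. The 2 shares of the deceased (Dagny and Linnea) are combined into a pool of 273,000.
That pool (273,000) is divided at the grandchildren's generation equally among Wyatt, Adaeze, Zane, Freya, Xiomara, Kenji, and Marisol: 39,000 each.

Zane receives 39,000.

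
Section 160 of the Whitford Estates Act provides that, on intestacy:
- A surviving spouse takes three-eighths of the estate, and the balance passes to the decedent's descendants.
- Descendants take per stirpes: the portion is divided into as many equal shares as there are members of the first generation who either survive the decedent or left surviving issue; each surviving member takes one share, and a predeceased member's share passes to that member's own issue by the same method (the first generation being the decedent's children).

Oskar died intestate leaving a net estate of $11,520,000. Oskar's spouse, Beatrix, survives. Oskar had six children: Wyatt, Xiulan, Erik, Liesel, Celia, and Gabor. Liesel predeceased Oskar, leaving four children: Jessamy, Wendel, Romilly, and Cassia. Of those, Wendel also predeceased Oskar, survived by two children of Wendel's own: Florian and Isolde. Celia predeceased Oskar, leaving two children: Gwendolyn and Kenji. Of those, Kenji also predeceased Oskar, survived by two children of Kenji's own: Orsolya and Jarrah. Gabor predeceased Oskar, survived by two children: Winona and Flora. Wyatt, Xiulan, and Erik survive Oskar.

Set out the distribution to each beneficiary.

Beatrix: $4,320,000; Wyatt: $1,200,000; Xiulan: $1,200,000; Erik: $1,200,000; Jessamy: $300,000; Florian: $150,000; Isolde: $150,000; Romilly: $300,000; Cassia: $300,000; Gwendolyn: $600,000; Orsolya: $300,000; Jarrah: $300,000; Winona: $600,000; Flora: $600,000

Beatrix takes three-eighths of $11,520,000 = $4,320,000. The remaining $7,200,000 passes to the descendants.
The descendants' portion ($7,200,000) is divided into 6 shares of $1,200,000: Wyatt, Xiulan, and Erik each take $1,200,000; Liesel's $1,200,000 share passes to Liesel's issue; Celia's $1,200,000 share passes to Celia's issue; Gabor's $1,200,000 share passes to Gabor's issue.
Liesel's share ($1,200,000) is divided into 4 shares of $300,000: Jessamy, Romilly, and Cassia each take $300,000; Wendel's $300,000 share passes to Wendel's issue.
Wendel's share ($300,000) is divided into 2 shares of $150,000: Florian and Isolde each take $150,000.
Celia's share ($1,200,000) is divided into 2 shares of $600,000: Gwendolyn takes $600,000; Kenji's $600,000 share passes to Kenji's issue.
Kenji's share ($600,000) is divided into 2 shares of $300,000: Orsolya and Jarrah each take $300,000.
Gabor's share ($1,200,000) is divided into 2 shares of $600,000: Winona and Flora each take $600,000.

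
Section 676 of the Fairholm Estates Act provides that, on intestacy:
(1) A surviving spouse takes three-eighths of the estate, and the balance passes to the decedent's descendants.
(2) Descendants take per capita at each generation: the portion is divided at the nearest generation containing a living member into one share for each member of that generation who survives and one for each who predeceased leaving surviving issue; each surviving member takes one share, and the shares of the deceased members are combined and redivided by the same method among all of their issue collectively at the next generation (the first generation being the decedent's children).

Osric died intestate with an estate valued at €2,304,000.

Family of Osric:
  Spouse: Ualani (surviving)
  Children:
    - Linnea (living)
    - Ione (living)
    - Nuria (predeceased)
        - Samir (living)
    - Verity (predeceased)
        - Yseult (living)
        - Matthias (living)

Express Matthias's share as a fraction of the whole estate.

Ualani takes three-eighths of €2,304,000 = €864,000. The remaining €1,440,000 passes to the descendants.
The descendants' portion (€1,440,000) is divided at the children's generation into 4 shares of €360,000. Linnea and Ione each take €360,000. The 2 shares of the deceased (Nuria and Verity) are combined into a pool of €720,000.
That pool (€720,000) is divided at the grandchildren's generation equally among Samir, Yseult, and Matthias: €240,000 each.

Matthias receives 5/48 of the estate.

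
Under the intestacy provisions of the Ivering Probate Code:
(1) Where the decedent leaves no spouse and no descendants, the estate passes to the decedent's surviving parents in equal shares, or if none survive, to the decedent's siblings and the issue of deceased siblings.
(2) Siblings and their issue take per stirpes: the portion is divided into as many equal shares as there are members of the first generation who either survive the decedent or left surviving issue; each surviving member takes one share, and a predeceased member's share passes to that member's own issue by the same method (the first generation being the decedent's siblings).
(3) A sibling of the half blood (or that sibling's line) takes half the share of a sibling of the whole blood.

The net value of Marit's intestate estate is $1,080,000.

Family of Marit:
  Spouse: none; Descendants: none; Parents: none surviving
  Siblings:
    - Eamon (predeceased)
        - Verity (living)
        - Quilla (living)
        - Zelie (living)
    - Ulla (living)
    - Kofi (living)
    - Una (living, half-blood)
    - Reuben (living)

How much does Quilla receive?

The entire $1,080,000 passes to the siblings and their issue.
Counting each half-blood sibling's line as half a unit, there are 9/2 units in $1,080,000, so one unit is $240,000. Whole-blood lines (Eamon, Ulla, Kofi, and Reuben) take $240,000 each; half-blood lines (Una) take $120,000 each.
Eamon's share ($240,000) is divided into 3 shares of $80,000: Verity, Quilla, and Zelie each take $80,000.

Quilla receives $80,000.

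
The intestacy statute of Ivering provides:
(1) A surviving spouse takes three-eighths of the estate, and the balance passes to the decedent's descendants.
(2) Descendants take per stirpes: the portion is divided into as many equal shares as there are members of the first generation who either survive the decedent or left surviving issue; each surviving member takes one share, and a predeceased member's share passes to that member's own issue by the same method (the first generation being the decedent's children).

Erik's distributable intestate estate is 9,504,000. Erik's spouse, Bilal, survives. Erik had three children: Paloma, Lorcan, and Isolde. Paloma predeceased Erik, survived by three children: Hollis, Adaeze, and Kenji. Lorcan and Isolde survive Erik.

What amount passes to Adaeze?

Adaeze receives 660,000.

Bilal takes three-eighths of 9,504,000 = 3,564,000. The remaining 5,940,000 passes to the descendants.
The descendants' portion (5,940,000) is divided into 3 shares of 1,980,000: Lorcan and Isolde each take 1,980,000; Paloma's 1,980,000 share passes to Paloma's issue.
Paloma's share (1,980,000) is divided into 3 shares of 660,000: Hollis, Adaeze, and Kenji each take 660,000.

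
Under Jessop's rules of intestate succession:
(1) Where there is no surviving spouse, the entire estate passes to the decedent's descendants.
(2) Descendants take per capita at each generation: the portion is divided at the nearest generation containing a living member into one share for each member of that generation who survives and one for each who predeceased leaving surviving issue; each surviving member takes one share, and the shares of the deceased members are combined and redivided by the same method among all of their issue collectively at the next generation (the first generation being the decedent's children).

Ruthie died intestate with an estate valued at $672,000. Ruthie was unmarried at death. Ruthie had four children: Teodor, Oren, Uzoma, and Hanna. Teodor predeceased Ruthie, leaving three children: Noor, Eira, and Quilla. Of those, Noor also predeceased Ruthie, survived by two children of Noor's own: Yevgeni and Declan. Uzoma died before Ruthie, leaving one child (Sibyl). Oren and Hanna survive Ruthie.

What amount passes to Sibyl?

The entire $672,000 passes to the descendants.
That amount ($672,000) is divided at the children's generation into 4 shares of $168,000. Oren and Hanna each take $168,000. The 2 shares of the deceased (Teodor and Uzoma) are combined into a pool of $336,000.
That pool ($336,000) is divided at the grandchildren's generation into 4 shares of $84,000. Eira, Quilla, and Sibyl each take $84,000. The remaining share for the deceased Noor ($84,000) is carried to the next generation.
That pool ($84,000) is divided at the great-grandchildren's generation equally among Yevgeni and Declan: $42,000 each.

Sibyl receives $84,000.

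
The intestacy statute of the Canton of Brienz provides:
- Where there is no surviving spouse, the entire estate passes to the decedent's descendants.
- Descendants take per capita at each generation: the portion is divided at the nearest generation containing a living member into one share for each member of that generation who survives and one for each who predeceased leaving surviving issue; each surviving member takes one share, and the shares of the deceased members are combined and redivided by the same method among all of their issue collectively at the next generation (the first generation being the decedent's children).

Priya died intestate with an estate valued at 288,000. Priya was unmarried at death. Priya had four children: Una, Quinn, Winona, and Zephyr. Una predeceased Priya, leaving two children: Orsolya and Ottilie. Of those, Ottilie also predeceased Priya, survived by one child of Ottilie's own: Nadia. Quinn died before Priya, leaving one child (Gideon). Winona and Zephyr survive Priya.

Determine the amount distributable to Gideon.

Gideon receives 48,000.

The entire 288,000 passes to the descendants.
That amount (288,000) is divided at the children's generation into 4 shares of 72,000. Winona and Zephyr each take 72,000. The 2 shares of the deceased (Una and Quinn) are combined into a pool of 144,000.
That pool (144,000) is divided at the grandchildren's generation into 3 shares of 48,000. Orsolya and Gideon each take 48,000. The remaining share for the deceased Ottilie (48,000) is carried to the next generation.
That pool (48,000) passes entirely to Nadia, the sole taker at the great-grandchildren's generation.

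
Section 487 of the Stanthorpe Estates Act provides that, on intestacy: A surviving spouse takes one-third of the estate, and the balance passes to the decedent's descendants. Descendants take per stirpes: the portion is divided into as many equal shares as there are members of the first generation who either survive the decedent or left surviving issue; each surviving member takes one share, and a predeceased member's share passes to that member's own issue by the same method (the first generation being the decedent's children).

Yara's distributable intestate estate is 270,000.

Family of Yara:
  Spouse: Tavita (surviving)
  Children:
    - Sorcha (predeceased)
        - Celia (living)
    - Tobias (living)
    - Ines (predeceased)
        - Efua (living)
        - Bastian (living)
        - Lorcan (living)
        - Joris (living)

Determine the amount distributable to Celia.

Tavita takes one-third of 270,000 = 90,000. The remaining 180,000 passes to the descendants.
The descendants' portion (180,000) is divided into 3 shares of 60,000: Tobias takes 60,000; Sorcha's 60,000 share passes to Sorcha's issue; Ines's 60,000 share passes to Ines's issue.
Sorcha's share (60,000) passes entirely to Celia.
Ines's share (60,000) is divided into 4 shares of 15,000: Efua, Bastian, Lorcan, and Joris each take 15,000.

Celia receives 60,000.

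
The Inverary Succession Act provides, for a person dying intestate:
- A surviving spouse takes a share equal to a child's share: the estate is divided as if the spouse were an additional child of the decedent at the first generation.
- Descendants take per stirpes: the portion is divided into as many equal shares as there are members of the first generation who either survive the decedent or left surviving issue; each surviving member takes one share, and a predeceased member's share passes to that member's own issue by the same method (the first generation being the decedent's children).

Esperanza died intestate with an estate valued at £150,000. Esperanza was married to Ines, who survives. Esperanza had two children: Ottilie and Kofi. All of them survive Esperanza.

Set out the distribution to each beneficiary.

The spouse counts as an additional share at the children's level, so there are 3 primary shares of £50,000. Ines takes one such share (£50,000).
The children's combined portion (£100,000) is divided into 2 shares of £50,000: Ottilie and Kofi each take £50,000.

Ines: £50,000; Ottilie: £50,000; Kofi: £50,000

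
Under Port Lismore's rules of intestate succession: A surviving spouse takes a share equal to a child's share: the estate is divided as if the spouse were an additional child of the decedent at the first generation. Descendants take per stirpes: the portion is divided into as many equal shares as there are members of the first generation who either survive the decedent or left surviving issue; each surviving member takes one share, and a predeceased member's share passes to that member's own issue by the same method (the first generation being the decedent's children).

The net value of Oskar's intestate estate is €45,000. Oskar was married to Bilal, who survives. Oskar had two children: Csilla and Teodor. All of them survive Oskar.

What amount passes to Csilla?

The spouse counts as an additional share at the children's level, so there are 3 primary shares of €15,000. Bilal takes one such share (€15,000).
The children's combined portion (€30,000) is divided into 2 shares of €15,000: Csilla and Teodor each take €15,000.

Csilla receives €15,000.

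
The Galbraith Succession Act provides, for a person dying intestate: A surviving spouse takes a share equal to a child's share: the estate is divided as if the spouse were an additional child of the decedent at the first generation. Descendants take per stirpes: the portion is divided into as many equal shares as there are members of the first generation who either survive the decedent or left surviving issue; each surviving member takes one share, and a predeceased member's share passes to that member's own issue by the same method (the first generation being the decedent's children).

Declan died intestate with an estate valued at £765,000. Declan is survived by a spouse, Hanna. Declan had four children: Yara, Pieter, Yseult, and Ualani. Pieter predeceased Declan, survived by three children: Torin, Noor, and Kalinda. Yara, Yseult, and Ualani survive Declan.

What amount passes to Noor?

Noor receives £51,000.

The spouse counts as an additional share at the children's level, so there are 5 primary shares of £153,000. Hanna takes one such share (£153,000).
The children's combined portion (£612,000) is divided into 4 shares of £153,000: Yara, Yseult, and Ualani each take £153,000; Pieter's £153,000 share passes to Pieter's issue.
Pieter's share (£153,000) is divided into 3 shares of £51,000: Torin, Noor, and Kalinda each take £51,000.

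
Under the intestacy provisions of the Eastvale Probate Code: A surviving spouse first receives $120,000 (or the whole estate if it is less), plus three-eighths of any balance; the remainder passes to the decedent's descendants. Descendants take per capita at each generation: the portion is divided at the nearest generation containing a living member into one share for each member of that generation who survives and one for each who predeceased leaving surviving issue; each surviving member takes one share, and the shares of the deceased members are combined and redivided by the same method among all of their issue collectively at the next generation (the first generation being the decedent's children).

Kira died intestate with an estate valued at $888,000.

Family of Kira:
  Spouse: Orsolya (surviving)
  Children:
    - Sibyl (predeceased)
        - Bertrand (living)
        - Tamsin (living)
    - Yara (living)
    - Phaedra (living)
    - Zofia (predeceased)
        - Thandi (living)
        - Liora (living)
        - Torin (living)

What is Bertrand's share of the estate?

Bertrand receives $48,000.

Orsolya first takes $120,000, leaving a balance of $768,000. Orsolya then takes three-eighths of the balance ($288,000), for a total of $408,000. The remaining $480,000 passes to the descendants.
The descendants' portion ($480,000) is divided at the children's generation into 4 shares of $120,000. Yara and Phaedra each take $120,000. The 2 shares of the deceased (Sibyl and Zofia) are combined into a pool of $240,000.
That pool ($240,000) is divided at the grandchildren's generation equally among Bertrand, Tamsin, Thandi, Liora, and Torin: $48,000 each.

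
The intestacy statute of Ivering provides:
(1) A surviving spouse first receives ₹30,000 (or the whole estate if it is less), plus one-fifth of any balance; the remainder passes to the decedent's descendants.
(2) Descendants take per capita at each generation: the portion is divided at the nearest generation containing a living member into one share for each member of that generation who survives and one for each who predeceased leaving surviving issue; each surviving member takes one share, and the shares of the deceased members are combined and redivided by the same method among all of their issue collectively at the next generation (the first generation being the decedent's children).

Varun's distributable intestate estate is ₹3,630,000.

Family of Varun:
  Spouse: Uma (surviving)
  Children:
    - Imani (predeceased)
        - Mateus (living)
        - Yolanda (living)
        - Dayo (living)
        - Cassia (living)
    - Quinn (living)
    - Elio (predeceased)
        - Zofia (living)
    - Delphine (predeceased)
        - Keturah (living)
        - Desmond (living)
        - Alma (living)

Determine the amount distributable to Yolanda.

Yolanda receives ₹270,000.

Uma first takes ₹30,000, leaving a balance of ₹3,600,000. Uma then takes one-fifth of the balance (₹720,000), for a total of ₹750,000. The remaining ₹2,880,000 passes to the descendants.
The descendants' portion (₹2,880,000) is divided at the children's generation into 4 shares of ₹720,000. Quinn takes ₹720,000. The 3 shares of the deceased (Imani, Elio, and Delphine) are combined into a pool of ₹2,160,000.
That pool (₹2,160,000) is divided at the grandchildren's generation equally among Mateus, Yolanda, Dayo, Cassia, Zofia, Keturah, Desmond, and Alma: ₹270,000 each.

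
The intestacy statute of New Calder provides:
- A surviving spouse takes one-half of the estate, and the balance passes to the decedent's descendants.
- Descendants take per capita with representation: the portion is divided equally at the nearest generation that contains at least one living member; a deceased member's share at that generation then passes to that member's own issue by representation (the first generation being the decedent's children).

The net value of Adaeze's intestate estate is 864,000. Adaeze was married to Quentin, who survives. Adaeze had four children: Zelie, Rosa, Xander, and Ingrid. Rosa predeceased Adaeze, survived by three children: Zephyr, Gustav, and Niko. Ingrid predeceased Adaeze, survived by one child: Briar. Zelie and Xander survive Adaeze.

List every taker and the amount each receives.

Quentin: 432,000; Zelie: 108,000; Zephyr: 36,000; Gustav: 36,000; Niko: 36,000; Xander: 108,000; Briar: 108,000

Quentin takes one-half of 864,000 = 432,000. The remaining 432,000 passes to the descendants.
The descendants' portion (432,000) is divided into 4 shares of 108,000: Zelie and Xander each take 108,000; Rosa's 108,000 share passes to Rosa's issue; Ingrid's 108,000 share passes to Ingrid's issue.
Rosa's share (108,000) is divided into 3 shares of 36,000: Zephyr, Gustav, and Niko each take 36,000.
Ingrid's share (108,000) passes entirely to Briar.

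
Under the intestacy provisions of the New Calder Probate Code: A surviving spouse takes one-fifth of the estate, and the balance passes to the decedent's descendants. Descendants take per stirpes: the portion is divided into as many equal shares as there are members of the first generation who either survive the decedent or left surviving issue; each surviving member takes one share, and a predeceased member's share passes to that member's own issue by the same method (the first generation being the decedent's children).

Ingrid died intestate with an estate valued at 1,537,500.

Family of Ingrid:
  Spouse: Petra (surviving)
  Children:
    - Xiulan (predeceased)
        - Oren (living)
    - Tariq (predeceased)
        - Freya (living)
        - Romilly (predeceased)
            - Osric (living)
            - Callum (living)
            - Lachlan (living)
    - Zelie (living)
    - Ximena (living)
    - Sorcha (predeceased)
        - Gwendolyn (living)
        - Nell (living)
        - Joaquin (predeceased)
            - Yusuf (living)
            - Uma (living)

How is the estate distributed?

Petra: 307,500; Oren: 246,000; Freya: 123,000; Osric: 41,000; Callum: 41,000; Lachlan: 41,000; Zelie: 246,000; Ximena: 246,000; Gwendolyn: 82,000; Nell: 82,000; Yusuf: 41,000; Uma: 41,000

Petra takes one-fifth of 1,537,500 = 307,500. The remaining 1,230,000 passes to the descendants.
The descendants' portion (1,230,000) is divided into 5 shares of 246,000: Zelie and Ximena each take 246,000; Xiulan's 246,000 share passes to Xiulan's issue; Tariq's 246,000 share passes to Tariq's issue; Sorcha's 246,000 share passes to Sorcha's issue.
Xiulan's share (246,000) passes entirely to Oren.
Tariq's share (246,000) is divided into 2 shares of 123,000: Freya takes 123,000; Romilly's 123,000 share passes to Romilly's issue.
Romilly's share (123,000) is divided into 3 shares of 41,000: Osric, Callum, and Lachlan each take 41,000.
Sorcha's share (246,000) is divided into 3 shares of 82,000: Gwendolyn and Nell each take 82,000; Joaquin's 82,000 share passes to Joaquin's issue.
Joaquin's share (82,000) is divided into 2 shares of 41,000: Yusuf and Uma each take 41,000.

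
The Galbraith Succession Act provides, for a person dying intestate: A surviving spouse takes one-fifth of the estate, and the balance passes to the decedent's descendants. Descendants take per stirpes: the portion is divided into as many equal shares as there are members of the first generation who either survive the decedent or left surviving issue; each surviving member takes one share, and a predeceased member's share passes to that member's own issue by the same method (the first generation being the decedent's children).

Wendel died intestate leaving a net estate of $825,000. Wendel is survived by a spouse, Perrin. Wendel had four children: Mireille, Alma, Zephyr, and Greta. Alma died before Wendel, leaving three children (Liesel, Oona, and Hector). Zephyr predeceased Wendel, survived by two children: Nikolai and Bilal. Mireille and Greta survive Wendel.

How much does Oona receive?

Perrin takes one-fifth of $825,000 = $165,000. The remaining $660,000 passes to the descendants.
The descendants' portion ($660,000) is divided into 4 shares of $165,000: Mireille and Greta each take $165,000; Alma's $165,000 share passes to Alma's issue; Zephyr's $165,000 share passes to Zephyr's issue.
Alma's share ($165,000) is divided into 3 shares of $55,000: Liesel, Oona, and Hector each take $55,000.
Zephyr's share ($165,000) is divided into 2 shares of $82,500: Nikolai and Bilal each take $82,500.

Oona receives $55,000.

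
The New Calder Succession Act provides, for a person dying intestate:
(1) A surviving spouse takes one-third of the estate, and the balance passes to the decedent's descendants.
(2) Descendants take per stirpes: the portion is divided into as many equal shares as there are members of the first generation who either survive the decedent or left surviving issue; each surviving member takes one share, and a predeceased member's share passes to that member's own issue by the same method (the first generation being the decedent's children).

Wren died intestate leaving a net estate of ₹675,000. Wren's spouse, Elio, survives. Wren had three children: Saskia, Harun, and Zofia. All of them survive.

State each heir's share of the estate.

Elio: ₹225,000; Saskia: ₹150,000; Harun: ₹150,000; Zofia: ₹150,000

Elio takes one-third of ₹675,000 = ₹225,000. The remaining ₹450,000 passes to the descendants.
The descendants' portion (₹450,000) is divided into 3 shares of ₹150,000: Saskia, Harun, and Zofia each take ₹150,000.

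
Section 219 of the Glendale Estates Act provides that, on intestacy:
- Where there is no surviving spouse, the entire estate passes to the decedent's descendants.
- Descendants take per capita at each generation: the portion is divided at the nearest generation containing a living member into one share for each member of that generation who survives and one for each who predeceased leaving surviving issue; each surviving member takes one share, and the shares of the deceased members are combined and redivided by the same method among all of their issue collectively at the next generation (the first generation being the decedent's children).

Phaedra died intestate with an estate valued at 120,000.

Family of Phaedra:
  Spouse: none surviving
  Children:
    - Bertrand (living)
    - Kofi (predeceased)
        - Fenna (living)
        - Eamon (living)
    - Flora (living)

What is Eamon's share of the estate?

The entire 120,000 passes to the descendants.
That amount (120,000) is divided at the children's generation into 3 shares of 40,000. Bertrand and Flora each take 40,000. The remaining share for the deceased Kofi (40,000) is carried to the next generation.
That pool (40,000) is divided at the grandchildren's generation equally among Fenna and Eamon: 20,000 each.

Eamon receives 20,000.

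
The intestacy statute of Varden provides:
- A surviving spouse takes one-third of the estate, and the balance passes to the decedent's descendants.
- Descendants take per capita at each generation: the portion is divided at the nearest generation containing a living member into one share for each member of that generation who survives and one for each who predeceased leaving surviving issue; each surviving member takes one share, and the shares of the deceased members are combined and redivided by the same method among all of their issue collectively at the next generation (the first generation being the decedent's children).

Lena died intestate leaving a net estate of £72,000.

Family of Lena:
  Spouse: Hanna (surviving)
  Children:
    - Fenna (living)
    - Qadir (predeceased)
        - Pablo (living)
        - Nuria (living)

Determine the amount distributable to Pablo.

Pablo receives £12,000.

Hanna takes one-third of £72,000 = £24,000. The remaining £48,000 passes to the descendants.
The descendants' portion (£48,000) is divided at the children's generation into 2 shares of £24,000. Fenna takes £24,000. The remaining share for the deceased Qadir (£24,000) is carried to the next generation.
That pool (£24,000) is divided at the grandchildren's generation equally among Pablo and Nuria: £12,000 each.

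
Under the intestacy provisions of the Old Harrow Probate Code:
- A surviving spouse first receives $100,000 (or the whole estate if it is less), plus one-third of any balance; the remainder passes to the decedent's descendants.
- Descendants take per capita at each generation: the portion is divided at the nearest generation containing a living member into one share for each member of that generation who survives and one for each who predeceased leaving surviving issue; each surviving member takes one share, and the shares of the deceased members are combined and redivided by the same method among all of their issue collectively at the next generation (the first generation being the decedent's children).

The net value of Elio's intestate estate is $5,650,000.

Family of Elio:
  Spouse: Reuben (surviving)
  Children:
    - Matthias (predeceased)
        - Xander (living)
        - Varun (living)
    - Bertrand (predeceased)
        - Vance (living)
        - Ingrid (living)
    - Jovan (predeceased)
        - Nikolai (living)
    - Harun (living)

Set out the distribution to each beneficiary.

Reuben first takes $100,000, leaving a balance of $5,550,000. Reuben then takes one-third of the balance ($1,850,000), for a total of $1,950,000. The remaining $3,700,000 passes to the descendants.
The descendants' portion ($3,700,000) is divided at the children's generation into 4 shares of $925,000. Harun takes $925,000. The 3 shares of the deceased (Matthias, Bertrand, and Jovan) are combined into a pool of $2,775,000.
That pool ($2,775,000) is divided at the grandchildren's generation equally among Xander, Varun, Vance, Ingrid, and Nikolai: $555,000 each.

Reuben: $1,950,000; Xander: $555,000; Varun: $555,000; Vance: $555,000; Ingrid: $555,000; Nikolai: $555,000; Harun: $925,000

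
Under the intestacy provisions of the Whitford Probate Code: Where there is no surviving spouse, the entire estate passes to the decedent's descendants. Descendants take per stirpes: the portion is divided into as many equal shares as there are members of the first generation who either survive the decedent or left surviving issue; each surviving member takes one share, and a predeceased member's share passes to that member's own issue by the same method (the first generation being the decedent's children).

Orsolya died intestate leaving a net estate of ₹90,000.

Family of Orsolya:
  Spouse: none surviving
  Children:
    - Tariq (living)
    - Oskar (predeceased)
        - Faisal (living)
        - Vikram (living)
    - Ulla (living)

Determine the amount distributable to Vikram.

Vikram receives ₹15,000.

The entire ₹90,000 passes to the descendants.
That amount (₹90,000) is divided into 3 shares of ₹30,000: Tariq and Ulla each take ₹30,000; Oskar's ₹30,000 share passes to Oskar's issue.
Oskar's share (₹30,000) is divided into 2 shares of ₹15,000: Faisal and Vikram each take ₹15,000.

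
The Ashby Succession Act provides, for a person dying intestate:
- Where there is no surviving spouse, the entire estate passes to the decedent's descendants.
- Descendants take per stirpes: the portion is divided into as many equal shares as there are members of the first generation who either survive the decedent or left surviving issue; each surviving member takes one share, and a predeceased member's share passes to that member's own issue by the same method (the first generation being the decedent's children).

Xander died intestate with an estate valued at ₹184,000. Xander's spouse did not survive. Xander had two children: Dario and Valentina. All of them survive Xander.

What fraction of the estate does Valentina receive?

The entire ₹184,000 passes to the descendants.
That amount (₹184,000) is divided into 2 shares of ₹92,000: Dario and Valentina each take ₹92,000.

Valentina receives 1/2 of the estate.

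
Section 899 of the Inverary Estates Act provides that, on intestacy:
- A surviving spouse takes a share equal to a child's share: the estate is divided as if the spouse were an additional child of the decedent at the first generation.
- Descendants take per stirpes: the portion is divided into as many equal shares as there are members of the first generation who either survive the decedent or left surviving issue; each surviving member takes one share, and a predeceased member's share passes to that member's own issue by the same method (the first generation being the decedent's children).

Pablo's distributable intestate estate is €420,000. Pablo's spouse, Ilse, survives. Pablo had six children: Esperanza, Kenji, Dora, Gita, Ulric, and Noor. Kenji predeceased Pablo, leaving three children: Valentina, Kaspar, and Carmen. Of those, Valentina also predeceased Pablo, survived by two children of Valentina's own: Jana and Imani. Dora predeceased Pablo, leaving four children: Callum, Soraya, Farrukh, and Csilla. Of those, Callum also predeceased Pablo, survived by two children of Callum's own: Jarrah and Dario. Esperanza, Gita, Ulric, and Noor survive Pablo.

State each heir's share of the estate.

Ilse: €60,000; Esperanza: €60,000; Jana: €10,000; Imani: €10,000; Kaspar: €20,000; Carmen: €20,000; Jarrah: €7,500; Dario: €7,500; Soraya: €15,000; Farrukh: €15,000; Csilla: €15,000; Gita: €60,000; Ulric: €60,000; Noor: €60,000

The spouse counts as an additional share at the children's level, so there are 7 primary shares of €60,000. Ilse takes one such share (€60,000).
The children's combined portion (€360,000) is divided into 6 shares of €60,000: Esperanza, Gita, Ulric, and Noor each take €60,000; Kenji's €60,000 share passes to Kenji's issue; Dora's €60,000 share passes to Dora's issue.
Kenji's share (€60,000) is divided into 3 shares of €20,000: Kaspar and Carmen each take €20,000; Valentina's €20,000 share passes to Valentina's issue.
Valentina's share (€20,000) is divided into 2 shares of €10,000: Jana and Imani each take €10,000.
Dora's share (€60,000) is divided into 4 shares of €15,000: Soraya, Farrukh, and Csilla each take €15,000; Callum's €15,000 share passes to Callum's issue.
Callum's share (€15,000) is divided into 2 shares of €7,500: Jarrah and Dario each take €7,500.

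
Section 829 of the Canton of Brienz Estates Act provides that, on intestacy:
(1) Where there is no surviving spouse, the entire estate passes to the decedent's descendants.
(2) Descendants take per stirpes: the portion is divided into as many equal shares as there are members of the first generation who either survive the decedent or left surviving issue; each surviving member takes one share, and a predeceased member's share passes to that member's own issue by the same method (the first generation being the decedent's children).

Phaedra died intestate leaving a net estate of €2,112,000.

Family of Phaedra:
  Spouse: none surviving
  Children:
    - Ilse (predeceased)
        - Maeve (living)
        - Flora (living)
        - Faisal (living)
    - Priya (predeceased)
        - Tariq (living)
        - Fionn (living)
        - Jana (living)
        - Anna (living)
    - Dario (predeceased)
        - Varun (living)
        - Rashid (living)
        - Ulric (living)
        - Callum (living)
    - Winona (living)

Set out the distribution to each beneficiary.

The entire €2,112,000 passes to the descendants.
That amount (€2,112,000) is divided into 4 shares of €528,000: Winona takes €528,000; Ilse's €528,000 share passes to Ilse's issue; Priya's €528,000 share passes to Priya's issue; Dario's €528,000 share passes to Dario's issue.
Ilse's share (€528,000) is divided into 3 shares of €176,000: Maeve, Flora, and Faisal each take €176,000.
Priya's share (€528,000) is divided into 4 shares of €132,000: Tariq, Fionn, Jana, and Anna each take €132,000.
Dario's share (€528,000) is divided into 4 shares of €132,000: Varun, Rashid, Ulric, and Callum each take €132,000.

Maeve: €176,000; Flora: €176,000; Faisal: €176,000; Tariq: €132,000; Fionn: €132,000; Jana: €132,000; Anna: €132,000; Varun: €132,000; Rashid: €132,000; Ulric: €132,000; Callum: €132,000; Winona: €528,000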